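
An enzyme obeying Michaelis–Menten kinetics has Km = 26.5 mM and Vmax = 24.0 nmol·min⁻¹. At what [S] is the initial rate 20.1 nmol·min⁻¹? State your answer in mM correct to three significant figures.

137 mM

Rearranging v = Vmax[S]/(Km+[S]) gives [S] = Km·v/(Vmax − v).
[S] = 26.5 × 20.1 / (24.0 − 20.1) = 532.7/3.900 = 137 mM.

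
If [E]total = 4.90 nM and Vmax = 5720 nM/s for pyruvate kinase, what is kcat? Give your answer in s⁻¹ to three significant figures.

kcat = Vmax/[E]total = 5720 nM/s / 4.90 nM = 1170 s⁻¹.

1170 s⁻¹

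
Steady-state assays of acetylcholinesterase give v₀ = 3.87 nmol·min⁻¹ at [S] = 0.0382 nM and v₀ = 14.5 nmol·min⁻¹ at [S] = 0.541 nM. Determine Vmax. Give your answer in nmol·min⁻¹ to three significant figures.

18.3 nmol·min⁻¹

In reciprocal form, 1/v = (Km/Vmax)·(1/[S]) + 1/Vmax. The two points give (1/[S], 1/v) = (26.18, 0.2584) and (1.848, 0.06897).
Slope = (0.2584 − 0.06897)/(26.18 − 1.848) = 0.007786; intercept = 0.2584 − 0.007786×26.18 = 0.05457.
Vmax = 1/intercept = 18.3 nmol·min⁻¹; Km = slope × Vmax = 0.007786 × 18.3 = 0.143 nM.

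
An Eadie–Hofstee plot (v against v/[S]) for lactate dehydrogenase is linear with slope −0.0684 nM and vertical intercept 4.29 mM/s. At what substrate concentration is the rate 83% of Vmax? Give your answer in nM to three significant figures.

0.334 nM

The Eadie–Hofstee slope gives Km = 0.0684 nM (slope = −Km).
v/Vmax = [S]/(Km+[S]) = 0.83 ⇒ [S] = Km·0.83/(1−0.83) = 0.0684 × 4.882 = 0.334 nM.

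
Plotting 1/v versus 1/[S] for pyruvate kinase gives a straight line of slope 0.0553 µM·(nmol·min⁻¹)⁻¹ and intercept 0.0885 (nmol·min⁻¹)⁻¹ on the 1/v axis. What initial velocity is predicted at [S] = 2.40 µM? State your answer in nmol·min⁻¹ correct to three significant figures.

The y-intercept is 1/Vmax, so Vmax = 1/0.0885 = 11.3 nmol·min⁻¹.
The slope is Km/Vmax, so Km = 0.0553 × 11.3 = 0.625 µM.
Then v = 11.3 × 2.40/(0.625 + 2.40) = 8.97 nmol·min⁻¹.

8.97 nmol·min⁻¹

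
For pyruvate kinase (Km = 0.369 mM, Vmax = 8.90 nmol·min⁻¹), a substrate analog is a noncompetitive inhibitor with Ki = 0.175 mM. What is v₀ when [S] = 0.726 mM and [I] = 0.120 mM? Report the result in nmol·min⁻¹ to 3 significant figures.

3.50 nmol·min⁻¹

With α = 1 + [I]/Ki = 1 + 0.120/0.175 = 1.686, the noncompetitive rate law is v = (Vmax/α)·[S] / (Km + [S]).
v = (8.90/1.686)×0.726 / (0.369 + 0.726) = 3.833/1.095 = 3.50 nmol·min⁻¹.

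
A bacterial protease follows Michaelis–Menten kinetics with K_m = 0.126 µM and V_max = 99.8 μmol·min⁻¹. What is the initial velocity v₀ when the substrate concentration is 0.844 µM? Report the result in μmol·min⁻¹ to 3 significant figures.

86.8 μmol·min⁻¹

v = Vmax·[S]/(Km + [S]) = 99.8 × 0.844 / (0.126 + 0.844)
  = 84.23 / 0.9700 = 86.8 μmol·min⁻¹.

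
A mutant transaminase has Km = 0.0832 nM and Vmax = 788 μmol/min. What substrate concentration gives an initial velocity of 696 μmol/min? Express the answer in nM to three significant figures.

Rearranging v = Vmax[S]/(Km+[S]) gives [S] = Km·v/(Vmax − v).
[S] = 0.0832 × 696 / (788 − 696) = 57.91/92.00 = 0.629 nM.

0.629 nM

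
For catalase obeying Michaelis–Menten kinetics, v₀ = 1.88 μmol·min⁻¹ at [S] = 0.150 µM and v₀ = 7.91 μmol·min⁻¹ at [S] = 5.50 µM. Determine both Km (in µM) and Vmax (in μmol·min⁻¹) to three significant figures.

Km = 0.543 µM; Vmax = 8.69 μmol·min⁻¹

From v = Vmax[S]/(Km+[S]), each point gives Vmax = v(Km+[S])/[S].
Equating: 1.88(Km+0.150)/0.150 = 7.91(Km+5.50)/5.50.
12.53·Km + 1.88 = 1.438·Km + 7.91, so (12.53 − 1.438)·Km = 7.91 − 1.88.
Km = 6.030/11.10 = 0.543 µM; then Vmax = 1.88(0.543+0.150)/0.150 = 8.69 μmol·min⁻¹.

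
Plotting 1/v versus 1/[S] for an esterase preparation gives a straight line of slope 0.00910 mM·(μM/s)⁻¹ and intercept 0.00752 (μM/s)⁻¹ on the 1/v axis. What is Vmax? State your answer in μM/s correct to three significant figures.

The y-intercept of a Lineweaver–Burk plot equals 1/Vmax, so Vmax = 1/0.00752 = 133 μM/s.

133 μM/s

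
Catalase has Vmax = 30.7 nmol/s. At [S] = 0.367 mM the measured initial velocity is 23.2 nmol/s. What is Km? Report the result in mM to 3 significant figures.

v/Vmax = 23.2/30.7 = 0.7557 = [S]/(Km+[S]).
So Km + [S] = [S]/0.7557 = 0.4856 mM, giving Km = 0.4856 − 0.367 = 0.119 mM.

0.119 mM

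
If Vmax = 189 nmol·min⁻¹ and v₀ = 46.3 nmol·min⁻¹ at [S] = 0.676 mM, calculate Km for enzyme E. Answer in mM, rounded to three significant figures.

2.08 mM

v/Vmax = 46.3/189 = 0.2450 = [S]/(Km+[S]).
So Km + [S] = [S]/0.2450 = 2.759 mM, giving Km = 2.759 − 0.676 = 2.08 mM.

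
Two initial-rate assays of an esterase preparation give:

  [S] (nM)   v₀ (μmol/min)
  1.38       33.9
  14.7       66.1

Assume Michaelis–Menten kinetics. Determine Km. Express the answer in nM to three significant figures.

1.60 nM

In reciprocal form, 1/v = (Km/Vmax)·(1/[S]) + 1/Vmax. The two points give (1/[S], 1/v) = (0.7246, 0.02950) and (0.06803, 0.01513).
Slope = (0.02950 − 0.01513)/(0.7246 − 0.06803) = 0.02189; intercept = 0.02950 − 0.02189×0.7246 = 0.01364.
Vmax = 1/intercept = 73.3 μmol/min; Km = slope × Vmax = 0.02189 × 73.3 = 1.60 nM.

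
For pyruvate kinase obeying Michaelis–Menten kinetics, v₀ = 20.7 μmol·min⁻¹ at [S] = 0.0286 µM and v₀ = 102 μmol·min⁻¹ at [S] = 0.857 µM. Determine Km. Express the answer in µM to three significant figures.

From v = Vmax[S]/(Km+[S]), each point gives Vmax = v(Km+[S])/[S].
Equating: 20.7(Km+0.0286)/0.0286 = 102(Km+0.857)/0.857.
723.8·Km + 20.7 = 119.0·Km + 102, so (723.8 − 119.0)·Km = 102 − 20.7.
Km = 81.30/604.8 = 0.134 µM; then Vmax = 20.7(0.134+0.0286)/0.0286 = 118 μmol·min⁻¹.

0.134 µM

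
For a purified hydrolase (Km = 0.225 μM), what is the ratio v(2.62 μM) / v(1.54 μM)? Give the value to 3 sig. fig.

1.06

Since Vmax cancels, v₂/v₁ = [S]₂(Km+[S]₁) / [S]₁(Km+[S]₂).
= 2.62×(0.225+1.54) / (1.54×(0.225+2.62)) = 4.624/4.381 = 1.06.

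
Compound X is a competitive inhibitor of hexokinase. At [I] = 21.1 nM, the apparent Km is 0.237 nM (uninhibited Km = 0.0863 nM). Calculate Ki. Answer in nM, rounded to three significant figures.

12.1 nM

Competitive: Km,app = α·Km with α = 1 + [I]/Ki.
α = Km,app/Km = 0.237/0.0863 = 2.746.
Ki = [I]/(α − 1) = 21.1/1.746 = 12.1 nM.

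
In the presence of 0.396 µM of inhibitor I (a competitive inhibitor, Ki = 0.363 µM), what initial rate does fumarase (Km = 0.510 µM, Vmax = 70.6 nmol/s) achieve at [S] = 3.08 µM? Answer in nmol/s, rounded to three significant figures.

With α = 1 + [I]/Ki = 1 + 0.396/0.363 = 2.091, the competitive rate law is v = Vmax[S] / (αKm + [S]).
v = 70.6×3.08 / (2.091×0.510 + 3.08) = 217.4/4.146 = 52.4 nmol/s.

52.4 nmol/s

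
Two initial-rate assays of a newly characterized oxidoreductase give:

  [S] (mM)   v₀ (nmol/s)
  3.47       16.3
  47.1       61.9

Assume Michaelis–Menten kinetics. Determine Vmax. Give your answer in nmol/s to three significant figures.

From v = Vmax[S]/(Km+[S]), each point gives Vmax = v(Km+[S])/[S].
Equating: 16.3(Km+3.47)/3.47 = 61.9(Km+47.1)/47.1.
4.697·Km + 16.3 = 1.314·Km + 61.9, so (4.697 − 1.314)·Km = 61.9 − 16.3.
Km = 45.60/3.383 = 13.5 mM; then Vmax = 16.3(13.5+3.47)/3.47 = 79.6 nmol/s.

79.6 nmol/s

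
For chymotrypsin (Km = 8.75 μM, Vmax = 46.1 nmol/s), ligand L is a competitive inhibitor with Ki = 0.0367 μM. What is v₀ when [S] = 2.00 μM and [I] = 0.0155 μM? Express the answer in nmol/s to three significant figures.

With α = 1 + [I]/Ki = 1 + 0.0155/0.0367 = 1.422, the competitive rate law is v = Vmax[S] / (αKm + [S]).
v = 46.1×2.00 / (1.422×8.75 + 2.00) = 92.20/14.45 = 6.38 nmol/s.

6.38 nmol/s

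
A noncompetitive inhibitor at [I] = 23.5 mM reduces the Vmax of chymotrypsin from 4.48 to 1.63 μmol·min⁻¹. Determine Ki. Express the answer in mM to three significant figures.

Noncompetitive: Vmax,app = Vmax/α with α = 1 + [I]/Ki.
α = Vmax/Vmax,app = 4.48/1.63 = 2.748.
Since α = 1 + [I]/Ki, [I]/Ki = 2.748 − 1 = 1.748 and Ki = 23.5/1.748 = 13.4 mM.

13.4 mM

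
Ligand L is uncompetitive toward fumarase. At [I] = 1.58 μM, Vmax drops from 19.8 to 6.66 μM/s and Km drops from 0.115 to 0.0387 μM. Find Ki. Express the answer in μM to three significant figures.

Uncompetitive: Vmax,app = Vmax/α (and Km,app = Km/α) with α = 1 + [I]/Ki.
α = Vmax/Vmax,app = 19.8/6.66 = 2.973.
Since α = 1 + [I]/Ki, [I]/Ki = 2.973 − 1 = 1.973 and Ki = 1.58/1.973 = 0.801 μM.

0.801 μM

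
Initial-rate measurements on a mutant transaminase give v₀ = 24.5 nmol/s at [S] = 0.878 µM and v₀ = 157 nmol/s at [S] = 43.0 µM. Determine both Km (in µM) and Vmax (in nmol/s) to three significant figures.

From v = Vmax[S]/(Km+[S]), each point gives Vmax = v(Km+[S])/[S].
Equating: 24.5(Km+0.878)/0.878 = 157(Km+43.0)/43.0.
27.90·Km + 24.5 = 3.651·Km + 157, so (27.90 − 3.651)·Km = 157 − 24.5.
Km = 132.5/24.25 = 5.46 µM; then Vmax = 24.5(5.46+0.878)/0.878 = 177 nmol/s.

Km = 5.46 µM; Vmax = 177 nmol/s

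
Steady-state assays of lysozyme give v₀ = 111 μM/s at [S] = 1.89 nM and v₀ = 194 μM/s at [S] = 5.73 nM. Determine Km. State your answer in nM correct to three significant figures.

In reciprocal form, 1/v = (Km/Vmax)·(1/[S]) + 1/Vmax. The two points give (1/[S], 1/v) = (0.5291, 0.009009) and (0.1745, 0.005155).
Slope = (0.009009 − 0.005155)/(0.5291 − 0.1745) = 0.01087; intercept = 0.009009 − 0.01087×0.5291 = 0.003258.
Vmax = 1/intercept = 307 μM/s; Km = slope × Vmax = 0.01087 × 307 = 3.34 nM.

3.34 nM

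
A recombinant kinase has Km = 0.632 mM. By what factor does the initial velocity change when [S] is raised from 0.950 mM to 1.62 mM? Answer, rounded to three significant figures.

1.20

Since Vmax cancels, v₂/v₁ = [S]₂(Km+[S]₁) / [S]₁(Km+[S]₂).
= 1.62×(0.632+0.950) / (0.950×(0.632+1.62)) = 2.563/2.139 = 1.20.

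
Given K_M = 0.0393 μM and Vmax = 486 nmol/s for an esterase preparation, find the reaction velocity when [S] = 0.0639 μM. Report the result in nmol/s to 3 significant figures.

v = Vmax·[S]/(Km + [S]) = 486 × 0.0639 / (0.0393 + 0.0639)
  = 31.06 / 0.1032 = 301 nmol/s.

301 nmol/s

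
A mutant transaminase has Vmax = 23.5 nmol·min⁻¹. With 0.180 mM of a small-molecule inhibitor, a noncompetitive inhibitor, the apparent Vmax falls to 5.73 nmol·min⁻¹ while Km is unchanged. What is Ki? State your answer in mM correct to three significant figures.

0.0580 mM

Noncompetitive: Vmax,app = Vmax/α with α = 1 + [I]/Ki.
α = Vmax/Vmax,app = 23.5/5.73 = 4.101.
Since α = 1 + [I]/Ki, [I]/Ki = 4.101 − 1 = 3.101 and Ki = 0.180/3.101 = 0.0580 mM.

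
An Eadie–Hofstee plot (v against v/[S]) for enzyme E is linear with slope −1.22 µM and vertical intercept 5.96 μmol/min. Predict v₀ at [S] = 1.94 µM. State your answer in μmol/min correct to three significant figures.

In the Eadie–Hofstee form v = Vmax − Km·(v/[S]), the slope is −Km and the intercept is Vmax, so Km = 1.22 µM and Vmax = 5.96 μmol/min.
v = 5.96 × 1.94/(1.22 + 1.94) = 3.66 μmol/min.

3.66 μmol/min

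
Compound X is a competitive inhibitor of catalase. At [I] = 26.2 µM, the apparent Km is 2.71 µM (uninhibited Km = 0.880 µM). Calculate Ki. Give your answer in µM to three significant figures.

12.6 µM

Competitive: Km,app = α·Km with α = 1 + [I]/Ki.
α = Km,app/Km = 2.71/0.880 = 3.080.
Since α = 1 + [I]/Ki, [I]/Ki = 3.080 − 1 = 2.080 and Ki = 26.2/2.080 = 12.6 µM.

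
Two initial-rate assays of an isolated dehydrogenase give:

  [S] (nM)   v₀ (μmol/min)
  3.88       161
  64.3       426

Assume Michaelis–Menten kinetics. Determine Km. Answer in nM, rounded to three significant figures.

From v = Vmax[S]/(Km+[S]), each point gives Vmax = v(Km+[S])/[S].
Equating: 161(Km+3.88)/3.88 = 426(Km+64.3)/64.3.
41.49·Km + 161 = 6.625·Km + 426, so (41.49 − 6.625)·Km = 426 − 161.
Km = 265.0/34.87 = 7.60 nM; then Vmax = 161(7.60+3.88)/3.88 = 476 μmol/min.

7.60 nM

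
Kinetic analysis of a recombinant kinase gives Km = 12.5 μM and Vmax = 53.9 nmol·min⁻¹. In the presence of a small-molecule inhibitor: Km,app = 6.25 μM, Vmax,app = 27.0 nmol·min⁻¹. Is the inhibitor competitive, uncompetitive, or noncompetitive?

Both Km and Vmax decrease by the same factor (~2.00-fold) — characteristic of uncompetitive inhibition.

uncompetitive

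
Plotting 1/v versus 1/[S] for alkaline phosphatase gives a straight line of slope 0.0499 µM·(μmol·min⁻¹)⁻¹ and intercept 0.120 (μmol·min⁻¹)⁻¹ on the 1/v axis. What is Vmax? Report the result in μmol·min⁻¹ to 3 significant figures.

The y-intercept of a Lineweaver–Burk plot equals 1/Vmax, so Vmax = 1/0.120 = 8.33 μmol·min⁻¹.

8.33 μmol·min⁻¹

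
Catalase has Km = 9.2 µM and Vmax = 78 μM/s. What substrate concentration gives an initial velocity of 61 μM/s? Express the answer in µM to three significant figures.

33.0 µM

The required fractional saturation is v/Vmax = 61/78 = 0.7821.
Then [S]/(Km+[S]) = 0.7821 ⇒ [S] = 9.2 × 0.7821/(1 − 0.7821) = 33.0 µM.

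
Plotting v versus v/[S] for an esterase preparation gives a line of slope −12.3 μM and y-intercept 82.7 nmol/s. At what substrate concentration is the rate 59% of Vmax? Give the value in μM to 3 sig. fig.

The Eadie–Hofstee slope gives Km = 12.3 μM (slope = −Km).
v/Vmax = [S]/(Km+[S]) = 0.59 ⇒ [S] = Km·0.59/(1−0.59) = 12.3 × 1.439 = 17.7 μM.

17.7 μM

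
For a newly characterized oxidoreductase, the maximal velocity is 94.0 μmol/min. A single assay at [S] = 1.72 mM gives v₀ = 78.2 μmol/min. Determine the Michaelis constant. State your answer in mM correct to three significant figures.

From v = Vmax[S]/(Km+[S]), Km = [S](Vmax − v)/v.
Km = 1.72 × (94.0 − 78.2) / 78.2 = 27.18/78.2 = 0.348 mM.

0.348 mM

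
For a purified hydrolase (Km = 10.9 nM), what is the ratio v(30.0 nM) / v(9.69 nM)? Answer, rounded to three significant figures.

1.56

Since Vmax cancels, v₂/v₁ = [S]₂(Km+[S]₁) / [S]₁(Km+[S]₂).
= 30.0×(10.9+9.69) / (9.69×(10.9+30.0)) = 617.7/396.3 = 1.56.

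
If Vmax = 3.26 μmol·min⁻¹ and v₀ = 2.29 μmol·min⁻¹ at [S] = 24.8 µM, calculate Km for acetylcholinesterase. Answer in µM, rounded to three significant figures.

10.5 µM

v/Vmax = 2.29/3.26 = 0.7025 = [S]/(Km+[S]).
So Km + [S] = [S]/0.7025 = 35.30 µM, giving Km = 35.30 − 24.8 = 10.5 µM.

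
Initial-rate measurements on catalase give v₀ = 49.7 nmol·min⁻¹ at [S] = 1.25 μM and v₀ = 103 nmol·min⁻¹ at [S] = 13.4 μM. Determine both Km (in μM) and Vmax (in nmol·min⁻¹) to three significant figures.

From v = Vmax[S]/(Km+[S]), each point gives Vmax = v(Km+[S])/[S].
Equating: 49.7(Km+1.25)/1.25 = 103(Km+13.4)/13.4.
39.76·Km + 49.7 = 7.687·Km + 103, so (39.76 − 7.687)·Km = 103 − 49.7.
Km = 53.30/32.07 = 1.66 μM; then Vmax = 49.7(1.66+1.25)/1.25 = 116 nmol·min⁻¹.

Km = 1.66 μM; Vmax = 116 nmol·min⁻¹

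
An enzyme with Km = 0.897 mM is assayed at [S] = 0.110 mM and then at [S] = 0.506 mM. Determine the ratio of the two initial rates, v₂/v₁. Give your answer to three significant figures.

Since Vmax cancels, v₂/v₁ = [S]₂(Km+[S]₁) / [S]₁(Km+[S]₂).
= 0.506×(0.897+0.110) / (0.110×(0.897+0.506)) = 0.5095/0.1543 = 3.30.

3.30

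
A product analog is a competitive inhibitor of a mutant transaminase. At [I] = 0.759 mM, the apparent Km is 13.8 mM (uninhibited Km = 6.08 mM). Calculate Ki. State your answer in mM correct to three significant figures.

Competitive: Km,app = α·Km with α = 1 + [I]/Ki.
α = Km,app/Km = 13.8/6.08 = 2.270.
Ki = [I]/(α − 1) = 0.759/1.270 = 0.598 mM.

0.598 mM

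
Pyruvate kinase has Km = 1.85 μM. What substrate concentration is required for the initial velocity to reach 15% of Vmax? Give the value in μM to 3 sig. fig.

v/Vmax = [S]/(Km+[S]) = 0.15, so [S] = Km·0.15/(1 − 0.15) = 1.85 × 0.1765.
[S] = 0.326 μM.

0.326 μM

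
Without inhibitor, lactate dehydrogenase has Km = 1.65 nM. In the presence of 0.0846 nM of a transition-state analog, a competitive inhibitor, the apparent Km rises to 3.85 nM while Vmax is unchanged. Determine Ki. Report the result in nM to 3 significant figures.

Competitive: Km,app = α·Km with α = 1 + [I]/Ki.
α = Km,app/Km = 3.85/1.65 = 2.333.
Ki = [I]/(α − 1) = 0.0846/1.333 = 0.0634 nM.

0.0634 nM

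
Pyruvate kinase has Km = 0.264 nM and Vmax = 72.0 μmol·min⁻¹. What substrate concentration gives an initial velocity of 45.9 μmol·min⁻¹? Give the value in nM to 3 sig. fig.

Rearranging v = Vmax[S]/(Km+[S]) gives [S] = Km·v/(Vmax − v).
[S] = 0.264 × 45.9 / (72.0 − 45.9) = 12.12/26.10 = 0.464 nM.

0.464 nM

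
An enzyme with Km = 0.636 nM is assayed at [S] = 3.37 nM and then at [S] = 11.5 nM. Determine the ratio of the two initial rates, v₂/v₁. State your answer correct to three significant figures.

The fractional saturations are [S]/(Km+[S]) = 3.37/4.006 = 0.8412 and 11.5/12.14 = 0.9476.
v₂/v₁ is just their ratio: 0.9476/0.8412 = 1.13.

1.13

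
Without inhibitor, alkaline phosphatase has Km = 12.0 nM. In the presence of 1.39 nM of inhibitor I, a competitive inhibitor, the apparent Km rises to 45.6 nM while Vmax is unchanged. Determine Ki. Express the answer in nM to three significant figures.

0.496 nM

Competitive: Km,app = α·Km with α = 1 + [I]/Ki.
α = Km,app/Km = 45.6/12.0 = 3.800.
Ki = [I]/(α − 1) = 1.39/2.800 = 0.496 nM.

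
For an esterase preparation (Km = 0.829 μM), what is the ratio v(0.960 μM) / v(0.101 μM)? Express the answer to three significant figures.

4.94

The fractional saturations are [S]/(Km+[S]) = 0.101/0.9300 = 0.1086 and 0.960/1.789 = 0.5366.
v₂/v₁ is just their ratio: 0.5366/0.1086 = 4.94.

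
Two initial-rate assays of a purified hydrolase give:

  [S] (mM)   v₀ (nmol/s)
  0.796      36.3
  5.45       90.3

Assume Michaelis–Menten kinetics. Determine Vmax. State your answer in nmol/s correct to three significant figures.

From v = Vmax[S]/(Km+[S]), each point gives Vmax = v(Km+[S])/[S].
Equating: 36.3(Km+0.796)/0.796 = 90.3(Km+5.45)/5.45.
45.60·Km + 36.3 = 16.57·Km + 90.3, so (45.60 − 16.57)·Km = 90.3 − 36.3.
Km = 54.00/29.03 = 1.86 mM; then Vmax = 36.3(1.86+0.796)/0.796 = 121 nmol/s.

121 nmol/s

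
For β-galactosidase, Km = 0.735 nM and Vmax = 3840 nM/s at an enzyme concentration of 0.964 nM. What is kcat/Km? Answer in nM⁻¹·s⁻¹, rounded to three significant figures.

5420 nM⁻¹·s⁻¹

kcat = Vmax/[E]total = 3840/0.964 = 3980 s⁻¹.
kcat/Km = 3980/0.735 = 5420 nM⁻¹·s⁻¹.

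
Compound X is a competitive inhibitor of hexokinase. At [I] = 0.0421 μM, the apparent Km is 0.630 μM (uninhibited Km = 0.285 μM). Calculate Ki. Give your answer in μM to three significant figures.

0.0348 μM

Competitive: Km,app = α·Km with α = 1 + [I]/Ki.
α = Km,app/Km = 0.630/0.285 = 2.211.
Since α = 1 + [I]/Ki, [I]/Ki = 2.211 − 1 = 1.211 and Ki = 0.0421/1.211 = 0.0348 μM.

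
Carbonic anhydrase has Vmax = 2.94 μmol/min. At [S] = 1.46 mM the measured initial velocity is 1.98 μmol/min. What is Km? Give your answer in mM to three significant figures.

From v = Vmax[S]/(Km+[S]), Km = [S](Vmax − v)/v.
Km = 1.46 × (2.94 − 1.98) / 1.98 = 1.402/1.98 = 0.708 mM.

0.708 mM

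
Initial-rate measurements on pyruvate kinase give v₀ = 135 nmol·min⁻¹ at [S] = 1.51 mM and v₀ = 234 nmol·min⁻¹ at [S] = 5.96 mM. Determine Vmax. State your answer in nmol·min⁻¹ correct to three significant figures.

In reciprocal form, 1/v = (Km/Vmax)·(1/[S]) + 1/Vmax. The two points give (1/[S], 1/v) = (0.6623, 0.007407) and (0.1678, 0.004274).
Slope = (0.007407 − 0.004274)/(0.6623 − 0.1678) = 0.006338; intercept = 0.007407 − 0.006338×0.6623 = 0.003210.
Vmax = 1/intercept = 312 nmol·min⁻¹; Km = slope × Vmax = 0.006338 × 312 = 1.97 mM.

312 nmol·min⁻¹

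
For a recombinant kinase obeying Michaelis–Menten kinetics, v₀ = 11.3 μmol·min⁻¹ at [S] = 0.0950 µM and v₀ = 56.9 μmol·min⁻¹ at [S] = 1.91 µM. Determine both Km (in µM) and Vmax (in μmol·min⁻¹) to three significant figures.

In reciprocal form, 1/v = (Km/Vmax)·(1/[S]) + 1/Vmax. The two points give (1/[S], 1/v) = (10.53, 0.08850) and (0.5236, 0.01757).
Slope = (0.08850 − 0.01757)/(10.53 − 0.5236) = 0.007090; intercept = 0.08850 − 0.007090×10.53 = 0.01386.
Vmax = 1/intercept = 72.1 μmol·min⁻¹; Km = slope × Vmax = 0.007090 × 72.1 = 0.511 µM.

Km = 0.511 µM; Vmax = 72.1 μmol·min⁻¹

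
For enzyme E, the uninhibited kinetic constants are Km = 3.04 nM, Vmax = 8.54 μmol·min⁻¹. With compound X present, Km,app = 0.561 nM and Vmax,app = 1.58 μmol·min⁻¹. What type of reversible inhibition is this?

uncompetitive

Both Km and Vmax decrease by the same factor (~5.42-fold) — characteristic of uncompetitive inhibition.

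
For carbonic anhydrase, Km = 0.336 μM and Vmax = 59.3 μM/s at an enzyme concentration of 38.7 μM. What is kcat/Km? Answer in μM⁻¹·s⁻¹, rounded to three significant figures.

4.56 μM⁻¹·s⁻¹

kcat = Vmax/[E]total = 59.3/38.7 = 1.53 s⁻¹.
kcat/Km = 1.53/0.336 = 4.56 μM⁻¹·s⁻¹.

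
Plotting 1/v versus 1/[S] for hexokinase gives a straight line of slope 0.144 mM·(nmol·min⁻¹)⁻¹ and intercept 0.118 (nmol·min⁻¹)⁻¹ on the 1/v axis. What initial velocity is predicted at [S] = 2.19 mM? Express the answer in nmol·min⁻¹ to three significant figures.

The y-intercept is 1/Vmax, so Vmax = 1/0.118 = 8.47 nmol·min⁻¹.
The slope is Km/Vmax, so Km = 0.144 × 8.47 = 1.22 mM.
Then v = 8.47 × 2.19/(1.22 + 2.19) = 5.44 nmol·min⁻¹.

5.44 nmol·min⁻¹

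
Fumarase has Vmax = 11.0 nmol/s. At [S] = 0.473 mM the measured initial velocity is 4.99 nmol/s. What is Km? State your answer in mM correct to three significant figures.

0.570 mM

v/Vmax = 4.99/11.0 = 0.4536 = [S]/(Km+[S]).
So Km + [S] = [S]/0.4536 = 1.043 mM, giving Km = 1.043 − 0.473 = 0.570 mM.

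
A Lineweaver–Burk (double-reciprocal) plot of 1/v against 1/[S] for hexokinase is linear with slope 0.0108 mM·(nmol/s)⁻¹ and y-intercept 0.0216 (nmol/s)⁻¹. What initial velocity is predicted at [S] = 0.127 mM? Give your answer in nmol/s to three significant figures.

9.38 nmol/s

The y-intercept is 1/Vmax, so Vmax = 1/0.0216 = 46.3 nmol/s.
The slope is Km/Vmax, so Km = 0.0108 × 46.3 = 0.500 mM.
Then v = 46.3 × 0.127/(0.500 + 0.127) = 9.38 nmol/s.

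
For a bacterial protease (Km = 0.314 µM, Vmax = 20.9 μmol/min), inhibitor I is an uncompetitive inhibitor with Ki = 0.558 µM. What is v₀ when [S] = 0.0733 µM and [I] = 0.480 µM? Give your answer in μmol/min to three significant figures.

With α = 1 + [I]/Ki = 1 + 0.480/0.558 = 1.860, the uncompetitive rate law is v = (Vmax/α)·[S] / (Km/α + [S]).
v = (20.9/1.860)×0.0733 / (0.314/1.860 + 0.0733) = 0.8235/0.2421 = 3.40 μmol/min.

3.40 μmol/min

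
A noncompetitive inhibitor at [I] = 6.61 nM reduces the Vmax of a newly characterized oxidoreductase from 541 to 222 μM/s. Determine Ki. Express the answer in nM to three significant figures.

Noncompetitive: Vmax,app = Vmax/α with α = 1 + [I]/Ki.
α = Vmax/Vmax,app = 541/222 = 2.437.
Ki = [I]/(α − 1) = 6.61/1.437 = 4.60 nM.

4.60 nM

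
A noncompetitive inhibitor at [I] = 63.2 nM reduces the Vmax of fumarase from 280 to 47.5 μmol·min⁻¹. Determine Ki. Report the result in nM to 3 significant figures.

Noncompetitive: Vmax,app = Vmax/α with α = 1 + [I]/Ki.
α = Vmax/Vmax,app = 280/47.5 = 5.895.
Since α = 1 + [I]/Ki, [I]/Ki = 5.895 − 1 = 4.895 and Ki = 63.2/4.895 = 12.9 nM.

12.9 nM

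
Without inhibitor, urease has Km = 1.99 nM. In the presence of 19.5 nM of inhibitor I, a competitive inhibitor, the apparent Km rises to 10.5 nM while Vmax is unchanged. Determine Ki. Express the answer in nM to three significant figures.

Competitive: Km,app = α·Km with α = 1 + [I]/Ki.
α = Km,app/Km = 10.5/1.99 = 5.276.
Since α = 1 + [I]/Ki, [I]/Ki = 5.276 − 1 = 4.276 and Ki = 19.5/4.276 = 4.56 nM.

4.56 nM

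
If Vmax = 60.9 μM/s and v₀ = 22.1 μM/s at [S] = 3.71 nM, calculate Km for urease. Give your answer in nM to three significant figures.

From v = Vmax[S]/(Km+[S]), Km = [S](Vmax − v)/v.
Km = 3.71 × (60.9 − 22.1) / 22.1 = 143.9/22.1 = 6.51 nM.

6.51 nM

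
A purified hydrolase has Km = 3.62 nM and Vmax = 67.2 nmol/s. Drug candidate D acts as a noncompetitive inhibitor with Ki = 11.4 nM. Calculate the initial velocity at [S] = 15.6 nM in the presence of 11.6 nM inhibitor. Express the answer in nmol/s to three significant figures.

27.0 nmol/s

α = 1 + [I]/Ki = 1 + 11.6/11.4 = 2.018.
For a noncompetitive inhibitor, Vmax is reduced to Vmax/α while Km is unchanged: Km,app = 3.62 nM, Vmax,app = 33.3 nmol/s.
v = Vmax,app·[S]/(Km,app + [S]) = 33.3 × 15.6/(3.62 + 15.6) = 27.0 nmol/s.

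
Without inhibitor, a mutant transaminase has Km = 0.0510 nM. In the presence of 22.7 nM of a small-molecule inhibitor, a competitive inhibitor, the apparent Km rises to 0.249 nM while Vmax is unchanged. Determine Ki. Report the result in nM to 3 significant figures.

5.85 nM

Competitive: Km,app = α·Km with α = 1 + [I]/Ki.
α = Km,app/Km = 0.249/0.0510 = 4.882.
Ki = [I]/(α − 1) = 22.7/3.882 = 5.85 nM.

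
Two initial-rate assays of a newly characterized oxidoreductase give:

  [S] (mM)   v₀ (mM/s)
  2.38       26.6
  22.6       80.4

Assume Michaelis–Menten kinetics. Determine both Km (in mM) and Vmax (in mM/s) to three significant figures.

From v = Vmax[S]/(Km+[S]), each point gives Vmax = v(Km+[S])/[S].
Equating: 26.6(Km+2.38)/2.38 = 80.4(Km+22.6)/22.6.
11.18·Km + 26.6 = 3.558·Km + 80.4, so (11.18 − 3.558)·Km = 80.4 − 26.6.
Km = 53.80/7.619 = 7.06 mM; then Vmax = 26.6(7.06+2.38)/2.38 = 106 mM/s.

Km = 7.06 mM; Vmax = 106 mM/s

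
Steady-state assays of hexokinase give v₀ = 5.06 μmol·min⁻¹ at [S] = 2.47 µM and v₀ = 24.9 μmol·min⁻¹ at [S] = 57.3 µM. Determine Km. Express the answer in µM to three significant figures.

From v = Vmax[S]/(Km+[S]), each point gives Vmax = v(Km+[S])/[S].
Equating: 5.06(Km+2.47)/2.47 = 24.9(Km+57.3)/57.3.
2.049·Km + 5.06 = 0.4346·Km + 24.9, so (2.049 − 0.4346)·Km = 24.9 − 5.06.
Km = 19.84/1.614 = 12.3 µM; then Vmax = 5.06(12.3+2.47)/2.47 = 30.2 μmol·min⁻¹.

12.3 µM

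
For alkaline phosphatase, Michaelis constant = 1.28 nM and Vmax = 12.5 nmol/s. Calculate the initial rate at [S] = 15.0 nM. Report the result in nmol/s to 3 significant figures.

11.5 nmol/s

[S]/(Km+[S]) = 15.0/16.28 = 0.9214, the fractional saturation.
v = 0.9214 × Vmax = 0.9214 × 12.5 = 11.5 nmol/s.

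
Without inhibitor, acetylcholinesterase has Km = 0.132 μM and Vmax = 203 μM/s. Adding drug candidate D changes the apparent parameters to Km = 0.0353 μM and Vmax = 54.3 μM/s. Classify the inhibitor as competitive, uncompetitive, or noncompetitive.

Both Km and Vmax decrease by the same factor (~3.74-fold) — characteristic of uncompetitive inhibition.

uncompetitive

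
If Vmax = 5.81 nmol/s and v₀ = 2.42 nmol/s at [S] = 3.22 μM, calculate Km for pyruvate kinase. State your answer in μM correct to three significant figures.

4.51 μM

From v = Vmax[S]/(Km+[S]), Km = [S](Vmax − v)/v.
Km = 3.22 × (5.81 − 2.42) / 2.42 = 10.92/2.42 = 4.51 μM.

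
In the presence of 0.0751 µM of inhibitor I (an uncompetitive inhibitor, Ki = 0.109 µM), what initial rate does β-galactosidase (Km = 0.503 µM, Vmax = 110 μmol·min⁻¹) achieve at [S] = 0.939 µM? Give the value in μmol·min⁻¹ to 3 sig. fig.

With α = 1 + [I]/Ki = 1 + 0.0751/0.109 = 1.689, the uncompetitive rate law is v = (Vmax/α)·[S] / (Km/α + [S]).
v = (110/1.689)×0.939 / (0.503/1.689 + 0.939) = 61.15/1.237 = 49.4 μmol·min⁻¹.

49.4 μmol·min⁻¹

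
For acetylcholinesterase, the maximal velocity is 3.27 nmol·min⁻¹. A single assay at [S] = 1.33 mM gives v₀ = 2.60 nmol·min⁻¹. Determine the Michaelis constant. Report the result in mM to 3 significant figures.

From v = Vmax[S]/(Km+[S]), Km = [S](Vmax − v)/v.
Km = 1.33 × (3.27 − 2.60) / 2.60 = 0.8911/2.60 = 0.343 mM.

0.343 mM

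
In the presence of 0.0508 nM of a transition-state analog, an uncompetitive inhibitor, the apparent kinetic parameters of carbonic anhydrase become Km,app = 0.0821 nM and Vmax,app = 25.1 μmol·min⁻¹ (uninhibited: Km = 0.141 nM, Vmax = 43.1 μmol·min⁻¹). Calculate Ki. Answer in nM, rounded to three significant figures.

0.0708 nM

Uncompetitive: Vmax,app = Vmax/α (and Km,app = Km/α) with α = 1 + [I]/Ki.
α = Vmax/Vmax,app = 43.1/25.1 = 1.717.
Since α = 1 + [I]/Ki, [I]/Ki = 1.717 − 1 = 0.7171 and Ki = 0.0508/0.7171 = 0.0708 nM.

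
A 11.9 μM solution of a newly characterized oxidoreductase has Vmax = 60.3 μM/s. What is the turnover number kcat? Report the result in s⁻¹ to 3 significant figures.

5.07 s⁻¹

kcat = Vmax/[E]total = 60.3 μM/s / 11.9 μM = 5.07 s⁻¹.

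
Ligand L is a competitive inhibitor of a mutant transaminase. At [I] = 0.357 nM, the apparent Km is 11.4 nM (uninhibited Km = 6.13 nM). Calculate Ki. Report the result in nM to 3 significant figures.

Competitive: Km,app = α·Km with α = 1 + [I]/Ki.
α = Km,app/Km = 11.4/6.13 = 1.860.
Since α = 1 + [I]/Ki, [I]/Ki = 1.860 − 1 = 0.8597 and Ki = 0.357/0.8597 = 0.415 nM.

0.415 nM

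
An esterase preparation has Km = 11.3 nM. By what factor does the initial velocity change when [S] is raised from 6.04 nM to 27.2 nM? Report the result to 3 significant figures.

The fractional saturations are [S]/(Km+[S]) = 6.04/17.34 = 0.3483 and 27.2/38.50 = 0.7065.
v₂/v₁ is just their ratio: 0.7065/0.3483 = 2.03.

2.03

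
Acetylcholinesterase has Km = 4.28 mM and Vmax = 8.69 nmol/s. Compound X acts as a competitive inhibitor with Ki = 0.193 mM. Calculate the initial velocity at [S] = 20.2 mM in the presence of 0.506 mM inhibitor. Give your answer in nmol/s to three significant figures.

4.92 nmol/s

With α = 1 + [I]/Ki = 1 + 0.506/0.193 = 3.622, the competitive rate law is v = Vmax[S] / (αKm + [S]).
v = 8.69×20.2 / (3.622×4.28 + 20.2) = 175.5/35.70 = 4.92 nmol/s.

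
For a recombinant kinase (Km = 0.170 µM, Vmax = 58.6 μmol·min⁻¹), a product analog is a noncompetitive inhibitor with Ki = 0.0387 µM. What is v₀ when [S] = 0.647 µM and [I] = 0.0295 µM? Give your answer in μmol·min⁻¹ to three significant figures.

26.3 μmol·min⁻¹

α = 1 + [I]/Ki = 1 + 0.0295/0.0387 = 1.762.
For a noncompetitive inhibitor, Vmax is reduced to Vmax/α while Km is unchanged: Km,app = 0.170 µM, Vmax,app = 33.3 μmol·min⁻¹.
v = Vmax,app·[S]/(Km,app + [S]) = 33.3 × 0.647/(0.170 + 0.647) = 26.3 μmol·min⁻¹.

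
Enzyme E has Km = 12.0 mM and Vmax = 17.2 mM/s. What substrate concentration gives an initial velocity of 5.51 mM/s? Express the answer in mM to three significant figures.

5.66 mM

Rearranging v = Vmax[S]/(Km+[S]) gives [S] = Km·v/(Vmax − v).
[S] = 12.0 × 5.51 / (17.2 − 5.51) = 66.12/11.69 = 5.66 mM.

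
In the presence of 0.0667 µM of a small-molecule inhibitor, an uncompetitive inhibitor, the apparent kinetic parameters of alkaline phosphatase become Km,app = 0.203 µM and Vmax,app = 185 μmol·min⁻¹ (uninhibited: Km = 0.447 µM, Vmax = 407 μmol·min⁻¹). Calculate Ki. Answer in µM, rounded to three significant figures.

Uncompetitive: Vmax,app = Vmax/α (and Km,app = Km/α) with α = 1 + [I]/Ki.
α = Vmax/Vmax,app = 407/185 = 2.200.
Since α = 1 + [I]/Ki, [I]/Ki = 2.200 − 1 = 1.200 and Ki = 0.0667/1.200 = 0.0556 µM.

0.0556 µM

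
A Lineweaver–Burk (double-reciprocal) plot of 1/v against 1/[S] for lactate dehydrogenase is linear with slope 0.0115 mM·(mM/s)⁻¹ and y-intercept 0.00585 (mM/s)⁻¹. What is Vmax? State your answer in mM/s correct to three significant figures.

The y-intercept of a Lineweaver–Burk plot equals 1/Vmax, so Vmax = 1/0.00585 = 171 mM/s.

171 mM/s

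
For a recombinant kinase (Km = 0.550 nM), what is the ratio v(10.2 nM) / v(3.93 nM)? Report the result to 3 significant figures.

1.08

The fractional saturations are [S]/(Km+[S]) = 3.93/4.480 = 0.8772 and 10.2/10.75 = 0.9488.
v₂/v₁ is just their ratio: 0.9488/0.8772 = 1.08.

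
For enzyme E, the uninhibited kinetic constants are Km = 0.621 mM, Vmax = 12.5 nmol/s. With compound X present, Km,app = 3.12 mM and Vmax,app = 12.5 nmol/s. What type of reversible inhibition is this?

competitive

Km increases (0.621 → 3.12 mM) while Vmax is unchanged — the hallmark of competitive inhibition.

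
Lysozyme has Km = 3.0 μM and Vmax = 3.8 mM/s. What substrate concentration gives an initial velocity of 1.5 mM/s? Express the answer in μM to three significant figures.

Rearranging v = Vmax[S]/(Km+[S]) gives [S] = Km·v/(Vmax − v).
[S] = 3.0 × 1.5 / (3.8 − 1.5) = 4.500/2.300 = 1.96 μM.

1.96 μM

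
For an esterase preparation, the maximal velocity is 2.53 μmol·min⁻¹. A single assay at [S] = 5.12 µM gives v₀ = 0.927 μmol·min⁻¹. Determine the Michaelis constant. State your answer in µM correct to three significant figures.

8.85 µM

v/Vmax = 0.927/2.53 = 0.3664 = [S]/(Km+[S]).
So Km + [S] = [S]/0.3664 = 13.97 µM, giving Km = 13.97 − 5.12 = 8.85 µM.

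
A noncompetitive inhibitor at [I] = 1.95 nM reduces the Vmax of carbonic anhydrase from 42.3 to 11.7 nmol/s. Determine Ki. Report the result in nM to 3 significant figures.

Noncompetitive: Vmax,app = Vmax/α with α = 1 + [I]/Ki.
α = Vmax/Vmax,app = 42.3/11.7 = 3.615.
Ki = [I]/(α − 1) = 1.95/2.615 = 0.746 nM.

0.746 nM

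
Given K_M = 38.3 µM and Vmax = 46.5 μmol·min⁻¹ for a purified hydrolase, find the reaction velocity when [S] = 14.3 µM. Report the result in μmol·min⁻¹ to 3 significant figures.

12.6 μmol·min⁻¹

[S]/(Km+[S]) = 14.3/52.60 = 0.2719, the fractional saturation.
v = 0.2719 × Vmax = 0.2719 × 46.5 = 12.6 μmol·min⁻¹.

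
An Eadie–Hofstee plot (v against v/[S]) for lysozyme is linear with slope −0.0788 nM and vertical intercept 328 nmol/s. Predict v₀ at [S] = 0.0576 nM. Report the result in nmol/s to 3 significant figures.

In the Eadie–Hofstee form v = Vmax − Km·(v/[S]), the slope is −Km and the intercept is Vmax, so Km = 0.0788 nM and Vmax = 328 nmol/s.
v = 328 × 0.0576/(0.0788 + 0.0576) = 139 nmol/s.

139 nmol/s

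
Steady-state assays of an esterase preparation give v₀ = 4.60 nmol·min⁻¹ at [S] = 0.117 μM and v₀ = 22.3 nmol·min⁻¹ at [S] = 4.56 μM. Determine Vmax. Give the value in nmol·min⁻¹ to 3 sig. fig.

From v = Vmax[S]/(Km+[S]), each point gives Vmax = v(Km+[S])/[S].
Equating: 4.60(Km+0.117)/0.117 = 22.3(Km+4.56)/4.56.
39.32·Km + 4.60 = 4.890·Km + 22.3, so (39.32 − 4.890)·Km = 22.3 − 4.60.
Km = 17.70/34.43 = 0.514 μM; then Vmax = 4.60(0.514+0.117)/0.117 = 24.8 nmol·min⁻¹.

24.8 nmol·min⁻¹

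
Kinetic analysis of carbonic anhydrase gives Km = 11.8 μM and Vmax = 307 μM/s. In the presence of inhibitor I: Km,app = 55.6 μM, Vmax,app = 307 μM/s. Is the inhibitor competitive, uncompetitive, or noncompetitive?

competitive

Km increases (11.8 → 55.6 μM) while Vmax is unchanged — the hallmark of competitive inhibition.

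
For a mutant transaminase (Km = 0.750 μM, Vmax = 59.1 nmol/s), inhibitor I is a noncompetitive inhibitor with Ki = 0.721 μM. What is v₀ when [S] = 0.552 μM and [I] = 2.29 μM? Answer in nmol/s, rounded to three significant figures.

6.00 nmol/s

α = 1 + [I]/Ki = 1 + 2.29/0.721 = 4.176.
For a noncompetitive inhibitor, Vmax is reduced to Vmax/α while Km is unchanged: Km,app = 0.750 μM, Vmax,app = 14.2 nmol/s.
v = Vmax,app·[S]/(Km,app + [S]) = 14.2 × 0.552/(0.750 + 0.552) = 6.00 nmol/s.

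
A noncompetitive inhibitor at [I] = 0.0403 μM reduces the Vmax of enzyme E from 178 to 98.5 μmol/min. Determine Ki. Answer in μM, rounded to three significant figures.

Noncompetitive: Vmax,app = Vmax/α with α = 1 + [I]/Ki.
α = Vmax/Vmax,app = 178/98.5 = 1.807.
Ki = [I]/(α − 1) = 0.0403/0.8071 = 0.0499 μM.

0.0499 μM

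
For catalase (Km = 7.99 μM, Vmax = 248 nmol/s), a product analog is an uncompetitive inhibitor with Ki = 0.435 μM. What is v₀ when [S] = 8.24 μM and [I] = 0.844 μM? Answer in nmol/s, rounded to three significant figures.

63.4 nmol/s

With α = 1 + [I]/Ki = 1 + 0.844/0.435 = 2.940, the uncompetitive rate law is v = (Vmax/α)·[S] / (Km/α + [S]).
v = (248/2.940)×8.24 / (7.99/2.940 + 8.24) = 695.0/10.96 = 63.4 nmol/s.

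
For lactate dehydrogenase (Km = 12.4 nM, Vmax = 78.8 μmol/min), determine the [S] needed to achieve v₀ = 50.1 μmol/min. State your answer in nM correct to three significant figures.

The required fractional saturation is v/Vmax = 50.1/78.8 = 0.6358.
Then [S]/(Km+[S]) = 0.6358 ⇒ [S] = 12.4 × 0.6358/(1 − 0.6358) = 21.6 nM.

21.6 nM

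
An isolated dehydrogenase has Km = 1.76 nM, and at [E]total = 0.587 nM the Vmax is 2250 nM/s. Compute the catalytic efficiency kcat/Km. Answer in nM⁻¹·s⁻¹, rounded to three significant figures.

2180 nM⁻¹·s⁻¹

kcat = Vmax/[E]total = 2250/0.587 = 3830 s⁻¹.
kcat/Km = 3830/1.76 = 2180 nM⁻¹·s⁻¹.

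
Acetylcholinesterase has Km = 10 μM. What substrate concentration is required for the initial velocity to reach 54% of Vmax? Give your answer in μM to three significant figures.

11.7 μM

v/Vmax = [S]/(Km+[S]) = 0.54, so [S] = Km·0.54/(1 − 0.54) = 10 × 1.174.
[S] = 11.7 μM.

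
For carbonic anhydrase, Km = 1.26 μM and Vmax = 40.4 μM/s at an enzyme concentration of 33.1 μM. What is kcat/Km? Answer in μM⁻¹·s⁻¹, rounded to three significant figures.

kcat = Vmax/[E]total = 40.4/33.1 = 1.22 s⁻¹.
kcat/Km = 1.22/1.26 = 0.969 μM⁻¹·s⁻¹.

0.969 μM⁻¹·s⁻¹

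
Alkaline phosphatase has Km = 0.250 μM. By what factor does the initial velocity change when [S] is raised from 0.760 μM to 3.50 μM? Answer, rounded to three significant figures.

The fractional saturations are [S]/(Km+[S]) = 0.760/1.010 = 0.7525 and 3.50/3.750 = 0.9333.
v₂/v₁ is just their ratio: 0.9333/0.7525 = 1.24.

1.24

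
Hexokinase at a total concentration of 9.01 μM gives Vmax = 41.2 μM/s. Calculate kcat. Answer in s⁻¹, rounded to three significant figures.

kcat = Vmax/[E]total = 41.2 μM/s / 9.01 μM = 4.57 s⁻¹.

4.57 s⁻¹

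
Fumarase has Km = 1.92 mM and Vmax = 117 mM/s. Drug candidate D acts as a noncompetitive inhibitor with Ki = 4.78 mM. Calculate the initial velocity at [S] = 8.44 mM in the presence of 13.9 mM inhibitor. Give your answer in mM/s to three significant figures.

α = 1 + [I]/Ki = 1 + 13.9/4.78 = 3.908.
For a noncompetitive inhibitor, Vmax is reduced to Vmax/α while Km is unchanged: Km,app = 1.92 mM, Vmax,app = 29.9 mM/s.
v = Vmax,app·[S]/(Km,app + [S]) = 29.9 × 8.44/(1.92 + 8.44) = 24.4 mM/s.

24.4 mM/s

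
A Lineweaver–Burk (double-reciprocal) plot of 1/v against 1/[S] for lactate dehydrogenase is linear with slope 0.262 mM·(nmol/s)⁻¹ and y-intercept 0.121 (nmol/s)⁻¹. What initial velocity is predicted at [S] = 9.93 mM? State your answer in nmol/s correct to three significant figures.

6.78 nmol/s

The y-intercept is 1/Vmax, so Vmax = 1/0.121 = 8.26 nmol/s.
The slope is Km/Vmax, so Km = 0.262 × 8.26 = 2.17 mM.
Then v = 8.26 × 9.93/(2.17 + 9.93) = 6.78 nmol/s.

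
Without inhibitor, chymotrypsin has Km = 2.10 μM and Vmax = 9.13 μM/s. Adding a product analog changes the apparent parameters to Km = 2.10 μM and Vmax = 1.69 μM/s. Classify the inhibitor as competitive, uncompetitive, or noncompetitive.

noncompetitive

Vmax decreases (9.13 → 1.69 μM/s) while Km is unchanged — pure noncompetitive inhibition.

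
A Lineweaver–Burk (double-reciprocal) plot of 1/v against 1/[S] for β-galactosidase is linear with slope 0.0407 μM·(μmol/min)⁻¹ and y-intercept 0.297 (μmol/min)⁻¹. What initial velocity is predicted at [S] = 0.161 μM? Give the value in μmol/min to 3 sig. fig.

The y-intercept is 1/Vmax, so Vmax = 1/0.297 = 3.37 μmol/min.
The slope is Km/Vmax, so Km = 0.0407 × 3.37 = 0.137 μM.
Then v = 3.37 × 0.161/(0.137 + 0.161) = 1.82 μmol/min.

1.82 μmol/min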